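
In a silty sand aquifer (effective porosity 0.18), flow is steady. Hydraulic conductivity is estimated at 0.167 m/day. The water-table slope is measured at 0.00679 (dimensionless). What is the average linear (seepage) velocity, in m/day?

0.00630

Hydraulic gradient i = 0.00679.
Darcy flux q = K · i = 0.1670 × 0.006790 = 0.001134 m/day.
Seepage velocity v = q / n_e = 0.001134 / 0.18 = 0.006300 m/day.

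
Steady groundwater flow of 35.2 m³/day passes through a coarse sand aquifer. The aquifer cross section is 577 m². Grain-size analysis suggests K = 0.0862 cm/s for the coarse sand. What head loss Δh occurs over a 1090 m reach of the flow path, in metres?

Convert K: 0.0862 cm/s × 864 = 74.48 m/day.
From Q = K·A·i, i = Q / (K·A) = 35.2 / (74.48 × 577.0) = 0.0008191.
Head loss Δh = i · L = 0.0008191 × 1090 = 0.8928 m.

0.893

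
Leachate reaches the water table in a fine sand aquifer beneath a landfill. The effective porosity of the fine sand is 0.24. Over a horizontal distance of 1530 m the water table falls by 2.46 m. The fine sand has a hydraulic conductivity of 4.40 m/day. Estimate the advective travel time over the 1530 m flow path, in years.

Hydraulic gradient i = Δh / L = 2.46 / 1530 = 0.001608.
Darcy flux q = K · i = 4.400 × 0.001608 = 0.007075 m/day.
Seepage velocity v = q / n_e = 0.007075 / 0.24 = 0.02948 m/day.
Travel time t = L / v = 1530 / 0.02948 = 51905 days = 142.1 years.

142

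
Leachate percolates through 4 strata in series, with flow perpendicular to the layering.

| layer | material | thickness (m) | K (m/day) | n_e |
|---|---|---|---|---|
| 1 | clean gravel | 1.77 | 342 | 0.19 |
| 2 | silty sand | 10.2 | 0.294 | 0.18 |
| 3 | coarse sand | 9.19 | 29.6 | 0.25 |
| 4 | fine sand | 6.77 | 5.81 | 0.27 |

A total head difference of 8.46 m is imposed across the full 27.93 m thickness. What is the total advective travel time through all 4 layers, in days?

With flow normal to the layers, continuity requires the same specific discharge q through every layer.
Σ(b_i/K_i) = 1.77/342 + 10.2/0.294 + 9.19/29.6 + 6.77/5.81 = 36.17 d.
q = Δh / Σ(b_i/K_i) = 8.46 / 36.17 = 0.2339 m/day.
In each layer the seepage velocity is v_i = q/n_i, so the layer transit time is t_i = b_i·n_i / q:
  layer 1 (clean gravel): t_1 = 1.77 × 0.19 / 0.2339 = 1.438 d
  layer 2 (silty sand): t_2 = 10.2 × 0.18 / 0.2339 = 7.851 d
  layer 3 (coarse sand): t_3 = 9.19 × 0.25 / 0.2339 = 9.824 d
  layer 4 (fine sand): t_4 = 6.77 × 0.27 / 0.2339 = 7.816 d
Total t = Σ t_i = 26.93 days.

26.9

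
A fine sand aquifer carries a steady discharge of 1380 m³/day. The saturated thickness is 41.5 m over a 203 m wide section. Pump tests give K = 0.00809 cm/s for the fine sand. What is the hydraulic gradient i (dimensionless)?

Convert K: 0.00809 cm/s × 864 = 6.990 m/day.
Cross-sectional area A = 203 × 41.5 = 8424 m².
From Q = K·A·i, i = Q / (K·A) = 1380 / (6.990 × 8424) = 0.02344.

0.0234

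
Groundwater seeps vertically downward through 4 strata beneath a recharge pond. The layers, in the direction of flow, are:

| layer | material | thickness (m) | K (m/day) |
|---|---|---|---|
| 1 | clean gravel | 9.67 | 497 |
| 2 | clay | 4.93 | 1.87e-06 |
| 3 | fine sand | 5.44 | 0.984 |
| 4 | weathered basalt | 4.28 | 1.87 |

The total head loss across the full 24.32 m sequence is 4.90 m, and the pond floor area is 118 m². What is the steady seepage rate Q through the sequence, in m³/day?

Flow is perpendicular to layering, so the layers act in series and the equivalent K is the thickness-weighted harmonic mean.
Total thickness L = 9.67 + 4.93 + 5.44 + 4.28 = 24.32 m.
Σ(b_i/K_i) = 9.67/497 + 4.93/1.87e-06 + 5.44/0.984 + 4.28/1.87 = 2.636e+06 d.
K_eq = L / Σ(b_i/K_i) = 24.32 / 2.636e+06 = 9.225e-06 m/day.
Q = K_eq · A · (Δh/L) = 9.225e-06 × 118 × (4.90/24.32) = 0.0002193 m³/day.

0.000219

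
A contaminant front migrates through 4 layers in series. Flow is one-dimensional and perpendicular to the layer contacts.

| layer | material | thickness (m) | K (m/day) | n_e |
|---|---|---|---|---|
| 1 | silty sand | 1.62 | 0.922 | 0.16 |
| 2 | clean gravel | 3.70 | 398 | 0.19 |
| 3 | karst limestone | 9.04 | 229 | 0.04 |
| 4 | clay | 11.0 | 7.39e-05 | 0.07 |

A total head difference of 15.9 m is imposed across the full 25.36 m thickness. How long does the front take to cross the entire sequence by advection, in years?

53.7

With flow normal to the layers, continuity requires the same specific discharge q through every layer.
Σ(b_i/K_i) = 1.62/0.922 + 3.70/398 + 9.04/229 + 11.0/7.39e-05 = 1.489e+05 d.
q = Δh / Σ(b_i/K_i) = 15.9 / 1.489e+05 = 0.0001068 m/day.
In each layer the seepage velocity is v_i = q/n_i, so the layer transit time is t_i = b_i·n_i / q:
  layer 1 (silty sand): t_1 = 1.62 × 0.16 / 0.0001068 = 2427 d
  layer 2 (clean gravel): t_2 = 3.70 × 0.19 / 0.0001068 = 6581 d
  layer 3 (karst limestone): t_3 = 9.04 × 0.04 / 0.0001068 = 3385 d
  layer 4 (clay): t_4 = 11.0 × 0.07 / 0.0001068 = 7209 d
Total t = Σ t_i = 19602 days = 53.67 years.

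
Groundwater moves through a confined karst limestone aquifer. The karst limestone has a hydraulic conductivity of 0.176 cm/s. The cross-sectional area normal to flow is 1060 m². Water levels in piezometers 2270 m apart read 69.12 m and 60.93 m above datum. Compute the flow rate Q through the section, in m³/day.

Convert K: 0.176 cm/s × 864 = 152.1 m/day.
Hydraulic gradient i = (69.12 − 60.93) / 2270 = 8.19 / 2270 = 0.003608.
Darcy's law: Q = K · A · i = 152.1 × 1060 × 0.003608 = 581.6 m³/day.

582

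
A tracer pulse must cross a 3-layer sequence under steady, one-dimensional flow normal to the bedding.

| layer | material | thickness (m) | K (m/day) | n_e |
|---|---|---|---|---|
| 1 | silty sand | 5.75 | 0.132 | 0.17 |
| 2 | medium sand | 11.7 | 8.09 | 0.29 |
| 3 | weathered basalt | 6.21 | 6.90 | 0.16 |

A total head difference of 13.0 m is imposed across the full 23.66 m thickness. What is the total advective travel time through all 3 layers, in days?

18.9

With flow normal to the layers, continuity requires the same specific discharge q through every layer.
Σ(b_i/K_i) = 5.75/0.132 + 11.7/8.09 + 6.21/6.90 = 45.91 d.
q = Δh / Σ(b_i/K_i) = 13.0 / 45.91 = 0.2832 m/day.
In each layer the seepage velocity is v_i = q/n_i, so the layer transit time is t_i = b_i·n_i / q:
  layer 1 (silty sand): t_1 = 5.75 × 0.17 / 0.2832 = 3.452 d
  layer 2 (medium sand): t_2 = 11.7 × 0.29 / 0.2832 = 11.98 d
  layer 3 (weathered basalt): t_3 = 6.21 × 0.16 / 0.2832 = 3.509 d
Total t = Σ t_i = 18.94 days.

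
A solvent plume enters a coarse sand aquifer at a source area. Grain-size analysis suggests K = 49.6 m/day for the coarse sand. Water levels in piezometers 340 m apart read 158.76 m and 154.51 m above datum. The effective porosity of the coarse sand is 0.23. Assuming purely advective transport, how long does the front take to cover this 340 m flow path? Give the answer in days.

126

Hydraulic gradient i = (158.76 − 154.51) / 340 = 4.25 / 340 = 0.01250.
Darcy flux q = K · i = 49.60 × 0.01250 = 0.6200 m/day.
Seepage velocity v = q / n_e = 0.6200 / 0.23 = 2.696 m/day.
Travel time t = L / v = 340 / 2.696 = 126.1 days.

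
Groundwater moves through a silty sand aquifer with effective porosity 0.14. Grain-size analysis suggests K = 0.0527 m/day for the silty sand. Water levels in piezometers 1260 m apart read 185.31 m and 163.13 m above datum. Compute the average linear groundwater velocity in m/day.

Hydraulic gradient i = (185.31 − 163.13) / 1260 = 22.18 / 1260 = 0.01760.
Darcy flux q = K · i = 0.05270 × 0.01760 = 0.0009277 m/day.
Seepage velocity v = q / n_e = 0.0009277 / 0.14 = 0.006626 m/day.

0.00663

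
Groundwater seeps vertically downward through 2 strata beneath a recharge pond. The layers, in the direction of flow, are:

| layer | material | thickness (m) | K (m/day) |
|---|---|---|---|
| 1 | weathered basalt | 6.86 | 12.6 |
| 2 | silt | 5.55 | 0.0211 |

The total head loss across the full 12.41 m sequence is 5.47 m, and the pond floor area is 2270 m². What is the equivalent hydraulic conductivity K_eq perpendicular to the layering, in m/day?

0.0471

Flow is perpendicular to layering, so the layers act in series and the equivalent K is the thickness-weighted harmonic mean.
Total thickness L = 6.86 + 5.55 = 12.41 m.
Σ(b_i/K_i) = 6.86/12.6 + 5.55/0.0211 = 263.6 d.
K_eq = L / Σ(b_i/K_i) = 12.41 / 263.6 = 0.04708 m/day.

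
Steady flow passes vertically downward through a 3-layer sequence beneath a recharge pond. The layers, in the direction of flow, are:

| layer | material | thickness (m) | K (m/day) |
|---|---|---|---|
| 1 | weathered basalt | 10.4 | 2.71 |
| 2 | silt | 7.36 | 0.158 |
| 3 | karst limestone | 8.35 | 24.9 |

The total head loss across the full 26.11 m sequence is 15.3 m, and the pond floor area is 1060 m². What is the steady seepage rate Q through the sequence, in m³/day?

320

Flow is perpendicular to layering, so the layers act in series and the equivalent K is the thickness-weighted harmonic mean.
Total thickness L = 10.4 + 7.36 + 8.35 = 26.11 m.
Σ(b_i/K_i) = 10.4/2.71 + 7.36/0.158 + 8.35/24.9 = 50.76 d.
K_eq = L / Σ(b_i/K_i) = 26.11 / 50.76 = 0.5144 m/day.
Q = K_eq · A · (Δh/L) = 0.5144 × 1060 × (15.3/26.11) = 319.5 m³/day.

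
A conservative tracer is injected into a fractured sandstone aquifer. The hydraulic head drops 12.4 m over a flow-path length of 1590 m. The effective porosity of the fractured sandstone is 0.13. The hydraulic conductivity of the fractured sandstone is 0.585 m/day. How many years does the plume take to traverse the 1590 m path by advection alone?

Hydraulic gradient i = Δh / L = 12.4 / 1590 = 0.007799.
Darcy flux q = K · i = 0.5850 × 0.007799 = 0.004562 m/day.
Seepage velocity v = q / n_e = 0.004562 / 0.13 = 0.03509 m/day.
Travel time t = L / v = 1590 / 0.03509 = 45306 days = 124.0 years.

124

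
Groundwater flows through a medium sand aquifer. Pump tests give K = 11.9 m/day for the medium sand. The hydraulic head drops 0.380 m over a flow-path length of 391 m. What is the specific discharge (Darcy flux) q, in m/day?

0.0116

Hydraulic gradient i = Δh / L = 0.380 / 391 = 0.0009719.
Specific discharge q = K · i = 11.90 × 0.0009719 = 0.01157 m/day.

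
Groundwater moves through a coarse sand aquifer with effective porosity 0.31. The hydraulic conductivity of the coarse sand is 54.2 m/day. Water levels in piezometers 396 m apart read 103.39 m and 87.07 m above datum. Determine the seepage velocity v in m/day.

Hydraulic gradient i = (103.39 − 87.07) / 396 = 16.32 / 396 = 0.04121.
Darcy flux q = K · i = 54.20 × 0.04121 = 2.234 m/day.
Seepage velocity v = q / n_e = 2.234 / 0.31 = 7.205 m/day.

7.21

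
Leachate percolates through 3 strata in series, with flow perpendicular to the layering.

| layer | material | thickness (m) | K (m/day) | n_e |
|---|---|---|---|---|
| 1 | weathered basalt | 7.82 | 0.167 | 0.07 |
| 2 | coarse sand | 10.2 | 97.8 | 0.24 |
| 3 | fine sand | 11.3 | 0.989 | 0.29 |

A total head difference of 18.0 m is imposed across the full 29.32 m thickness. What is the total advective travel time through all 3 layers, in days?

With flow normal to the layers, continuity requires the same specific discharge q through every layer.
Σ(b_i/K_i) = 7.82/0.167 + 10.2/97.8 + 11.3/0.989 = 58.36 d.
q = Δh / Σ(b_i/K_i) = 18.0 / 58.36 = 0.3084 m/day.
In each layer the seepage velocity is v_i = q/n_i, so the layer transit time is t_i = b_i·n_i / q:
  layer 1 (weathered basalt): t_1 = 7.82 × 0.07 / 0.3084 = 1.775 d
  layer 2 (coarse sand): t_2 = 10.2 × 0.24 / 0.3084 = 7.936 d
  layer 3 (fine sand): t_3 = 11.3 × 0.29 / 0.3084 = 10.62 d
Total t = Σ t_i = 20.34 days.

20.3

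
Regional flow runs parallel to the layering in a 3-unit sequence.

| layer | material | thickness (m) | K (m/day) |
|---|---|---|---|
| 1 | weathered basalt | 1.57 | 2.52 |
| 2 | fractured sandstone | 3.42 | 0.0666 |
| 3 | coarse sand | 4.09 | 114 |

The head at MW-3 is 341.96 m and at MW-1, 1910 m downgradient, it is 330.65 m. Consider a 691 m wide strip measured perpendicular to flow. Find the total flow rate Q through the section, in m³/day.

Flow is parallel to layering, so each bed carries its own Darcy discharge and the transmissivities add.
Σ(K_i·b_i) = 2.52×1.57 + 0.0666×3.42 + 114×4.09 = 470.4 m²/day.
Hydraulic gradient i = (341.96 − 330.65) / 1910 = 11.31 / 1910 = 0.005921.
Q = Σ(K_i·b_i) · W · i = 470.4 × 691 × 0.005921 = 1925 m³/day.

1920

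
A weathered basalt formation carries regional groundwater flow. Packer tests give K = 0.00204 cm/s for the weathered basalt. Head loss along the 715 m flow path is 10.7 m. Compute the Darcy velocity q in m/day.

Convert K: 0.00204 cm/s × 864 = 1.763 m/day.
Hydraulic gradient i = Δh / L = 10.7 / 715 = 0.01497.
Specific discharge q = K · i = 1.763 × 0.01497 = 0.02638 m/day.

0.0264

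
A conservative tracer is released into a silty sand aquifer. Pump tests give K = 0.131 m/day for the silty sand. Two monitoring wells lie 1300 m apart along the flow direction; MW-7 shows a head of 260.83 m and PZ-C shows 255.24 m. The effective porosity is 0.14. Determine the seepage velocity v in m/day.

0.00402

Hydraulic gradient i = (260.83 − 255.24) / 1300 = 5.59 / 1300 = 0.004300.
Darcy flux q = K · i = 0.1310 × 0.004300 = 0.0005633 m/day.
Seepage velocity v = q / n_e = 0.0005633 / 0.14 = 0.004024 m/day.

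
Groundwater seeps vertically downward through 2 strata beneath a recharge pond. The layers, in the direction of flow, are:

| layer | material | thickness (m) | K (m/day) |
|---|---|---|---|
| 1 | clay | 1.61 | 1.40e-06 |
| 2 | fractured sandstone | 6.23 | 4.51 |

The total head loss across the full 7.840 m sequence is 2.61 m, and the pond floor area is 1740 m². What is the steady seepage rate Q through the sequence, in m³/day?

0.00395

Flow is perpendicular to layering, so the layers act in series and the equivalent K is the thickness-weighted harmonic mean.
Total thickness L = 1.61 + 6.23 = 7.840 m.
Σ(b_i/K_i) = 1.61/1.40e-06 + 6.23/4.51 = 1.150e+06 d.
K_eq = L / Σ(b_i/K_i) = 7.840 / 1.150e+06 = 6.817e-06 m/day.
Q = K_eq · A · (Δh/L) = 6.817e-06 × 1740 × (2.61/7.840) = 0.003949 m³/day.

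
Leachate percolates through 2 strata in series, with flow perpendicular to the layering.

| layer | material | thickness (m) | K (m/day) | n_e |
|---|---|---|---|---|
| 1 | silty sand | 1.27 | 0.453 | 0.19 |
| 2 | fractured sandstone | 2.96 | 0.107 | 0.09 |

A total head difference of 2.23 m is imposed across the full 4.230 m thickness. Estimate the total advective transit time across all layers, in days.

With flow normal to the layers, continuity requires the same specific discharge q through every layer.
Σ(b_i/K_i) = 1.27/0.453 + 2.96/0.107 = 30.47 d.
q = Δh / Σ(b_i/K_i) = 2.23 / 30.47 = 0.07319 m/day.
In each layer the seepage velocity is v_i = q/n_i, so the layer transit time is t_i = b_i·n_i / q:
  layer 1 (silty sand): t_1 = 1.27 × 0.19 / 0.07319 = 3.297 d
  layer 2 (fractured sandstone): t_2 = 2.96 × 0.09 / 0.07319 = 3.640 d
Total t = Σ t_i = 6.936 days.

6.94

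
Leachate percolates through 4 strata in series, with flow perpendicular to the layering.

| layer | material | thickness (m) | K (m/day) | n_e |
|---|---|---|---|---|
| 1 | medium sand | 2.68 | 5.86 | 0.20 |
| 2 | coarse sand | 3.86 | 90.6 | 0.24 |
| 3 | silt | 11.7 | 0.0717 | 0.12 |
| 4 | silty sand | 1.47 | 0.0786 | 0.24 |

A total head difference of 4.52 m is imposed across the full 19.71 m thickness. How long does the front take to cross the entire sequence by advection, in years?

0.356

With flow normal to the layers, continuity requires the same specific discharge q through every layer.
Σ(b_i/K_i) = 2.68/5.86 + 3.86/90.6 + 11.7/0.0717 + 1.47/0.0786 = 182.4 d.
q = Δh / Σ(b_i/K_i) = 4.52 / 182.4 = 0.02478 m/day.
In each layer the seepage velocity is v_i = q/n_i, so the layer transit time is t_i = b_i·n_i / q:
  layer 1 (medium sand): t_1 = 2.68 × 0.20 / 0.02478 = 21.63 d
  layer 2 (coarse sand): t_2 = 3.86 × 0.24 / 0.02478 = 37.38 d
  layer 3 (silt): t_3 = 11.7 × 0.12 / 0.02478 = 56.65 d
  layer 4 (silty sand): t_4 = 1.47 × 0.24 / 0.02478 = 14.24 d
Total t = Σ t_i = 129.9 days = 0.3556 years.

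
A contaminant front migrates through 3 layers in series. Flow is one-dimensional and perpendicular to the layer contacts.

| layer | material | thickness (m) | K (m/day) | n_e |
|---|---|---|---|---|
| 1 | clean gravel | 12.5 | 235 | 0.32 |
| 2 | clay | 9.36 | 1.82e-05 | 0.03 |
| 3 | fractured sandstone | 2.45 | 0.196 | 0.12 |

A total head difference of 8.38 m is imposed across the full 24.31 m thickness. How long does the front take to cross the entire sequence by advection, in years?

With flow normal to the layers, continuity requires the same specific discharge q through every layer.
Σ(b_i/K_i) = 12.5/235 + 9.36/1.82e-05 + 2.45/0.196 = 5.143e+05 d.
q = Δh / Σ(b_i/K_i) = 8.38 / 5.143e+05 = 1.629e-05 m/day.
In each layer the seepage velocity is v_i = q/n_i, so the layer transit time is t_i = b_i·n_i / q:
  layer 1 (clean gravel): t_1 = 12.5 × 0.32 / 1.629e-05 = 2.455e+05 d
  layer 2 (clay): t_2 = 9.36 × 0.03 / 1.629e-05 = 17233 d
  layer 3 (fractured sandstone): t_3 = 2.45 × 0.12 / 1.629e-05 = 18043 d
Total t = Σ t_i = 2.808e+05 days = 768.7 years.

769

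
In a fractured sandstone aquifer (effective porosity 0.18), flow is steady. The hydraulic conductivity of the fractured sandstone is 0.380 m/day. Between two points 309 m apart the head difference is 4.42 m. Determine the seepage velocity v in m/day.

0.0302

Hydraulic gradient i = Δh / L = 4.42 / 309 = 0.01430.
Darcy flux q = K · i = 0.3800 × 0.01430 = 0.005436 m/day.
Seepage velocity v = q / n_e = 0.005436 / 0.18 = 0.03020 m/day.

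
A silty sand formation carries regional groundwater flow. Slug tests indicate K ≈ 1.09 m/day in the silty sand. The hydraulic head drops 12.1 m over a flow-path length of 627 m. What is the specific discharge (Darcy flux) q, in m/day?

Hydraulic gradient i = Δh / L = 12.1 / 627 = 0.01930.
Specific discharge q = K · i = 1.090 × 0.01930 = 0.02104 m/day.

0.0210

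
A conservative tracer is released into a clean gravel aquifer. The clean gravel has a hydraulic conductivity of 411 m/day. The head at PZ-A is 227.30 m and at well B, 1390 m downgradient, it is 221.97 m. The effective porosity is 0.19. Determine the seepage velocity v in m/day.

8.29

Hydraulic gradient i = (227.30 − 221.97) / 1390 = 5.33 / 1390 = 0.003835.
Darcy flux q = K · i = 411.0 × 0.003835 = 1.576 m/day.
Seepage velocity v = q / n_e = 1.576 / 0.19 = 8.295 m/day.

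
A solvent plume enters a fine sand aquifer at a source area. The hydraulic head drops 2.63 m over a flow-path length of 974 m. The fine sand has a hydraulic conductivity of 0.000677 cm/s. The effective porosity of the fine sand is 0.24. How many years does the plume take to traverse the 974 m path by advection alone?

Convert K: 0.000677 cm/s × 864 = 0.5849 m/day.
Hydraulic gradient i = Δh / L = 2.63 / 974 = 0.002700.
Darcy flux q = K · i = 0.5849 × 0.002700 = 0.001579 m/day.
Seepage velocity v = q / n_e = 0.001579 / 0.24 = 0.006581 m/day.
Travel time t = L / v = 974 / 0.006581 = 1.480e+05 days = 405.2 years.

405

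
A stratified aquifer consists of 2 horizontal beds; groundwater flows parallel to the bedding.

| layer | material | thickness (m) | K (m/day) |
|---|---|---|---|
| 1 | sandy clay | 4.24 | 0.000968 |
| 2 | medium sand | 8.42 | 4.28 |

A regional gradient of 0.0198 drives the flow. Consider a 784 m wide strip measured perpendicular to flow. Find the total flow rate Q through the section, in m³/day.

559

Flow is parallel to layering, so each bed carries its own Darcy discharge and the transmissivities add.
Σ(K_i·b_i) = 0.000968×4.24 + 4.28×8.42 = 36.04 m²/day.
Hydraulic gradient i = 0.0198.
Q = Σ(K_i·b_i) · W · i = 36.04 × 784 × 0.01980 = 559.5 m³/day.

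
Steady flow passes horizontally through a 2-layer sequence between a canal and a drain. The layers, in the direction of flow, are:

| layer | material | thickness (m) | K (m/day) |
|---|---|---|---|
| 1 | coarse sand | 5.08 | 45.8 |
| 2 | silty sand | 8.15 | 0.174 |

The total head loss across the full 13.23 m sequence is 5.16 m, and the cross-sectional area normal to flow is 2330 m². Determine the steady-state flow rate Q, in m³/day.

Flow is perpendicular to layering, so the layers act in series and the equivalent K is the thickness-weighted harmonic mean.
Total thickness L = 5.08 + 8.15 = 13.23 m.
Σ(b_i/K_i) = 5.08/45.8 + 8.15/0.174 = 46.95 d.
K_eq = L / Σ(b_i/K_i) = 13.23 / 46.95 = 0.2818 m/day.
Q = K_eq · A · (Δh/L) = 0.2818 × 2330 × (5.16/13.23) = 256.1 m³/day.

256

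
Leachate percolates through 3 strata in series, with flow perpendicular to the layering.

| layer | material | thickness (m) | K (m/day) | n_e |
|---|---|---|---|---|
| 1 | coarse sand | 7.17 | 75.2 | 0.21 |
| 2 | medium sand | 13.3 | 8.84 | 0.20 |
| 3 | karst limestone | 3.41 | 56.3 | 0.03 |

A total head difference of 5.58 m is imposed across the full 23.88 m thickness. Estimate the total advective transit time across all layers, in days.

With flow normal to the layers, continuity requires the same specific discharge q through every layer.
Σ(b_i/K_i) = 7.17/75.2 + 13.3/8.84 + 3.41/56.3 = 1.660 d.
q = Δh / Σ(b_i/K_i) = 5.58 / 1.660 = 3.361 m/day.
In each layer the seepage velocity is v_i = q/n_i, so the layer transit time is t_i = b_i·n_i / q:
  layer 1 (coarse sand): t_1 = 7.17 × 0.21 / 3.361 = 0.4481 d
  layer 2 (medium sand): t_2 = 13.3 × 0.20 / 3.361 = 0.7915 d
  layer 3 (karst limestone): t_3 = 3.41 × 0.03 / 3.361 = 0.03044 d
Total t = Σ t_i = 1.270 days.

1.27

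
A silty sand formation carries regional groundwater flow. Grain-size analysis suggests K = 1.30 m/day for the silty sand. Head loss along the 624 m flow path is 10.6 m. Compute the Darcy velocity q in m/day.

Hydraulic gradient i = Δh / L = 10.6 / 624 = 0.01699.
Specific discharge q = K · i = 1.300 × 0.01699 = 0.02208 m/day.

0.0221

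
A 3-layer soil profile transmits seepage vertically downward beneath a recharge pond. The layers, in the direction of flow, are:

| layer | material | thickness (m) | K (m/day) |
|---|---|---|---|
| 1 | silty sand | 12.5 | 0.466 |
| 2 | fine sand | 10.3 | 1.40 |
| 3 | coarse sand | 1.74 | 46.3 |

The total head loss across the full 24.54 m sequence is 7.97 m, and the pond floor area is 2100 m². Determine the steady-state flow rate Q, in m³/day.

Flow is perpendicular to layering, so the layers act in series and the equivalent K is the thickness-weighted harmonic mean.
Total thickness L = 12.5 + 10.3 + 1.74 = 24.54 m.
Σ(b_i/K_i) = 12.5/0.466 + 10.3/1.40 + 1.74/46.3 = 34.22 d.
K_eq = L / Σ(b_i/K_i) = 24.54 / 34.22 = 0.7172 m/day.
Q = K_eq · A · (Δh/L) = 0.7172 × 2100 × (7.97/24.54) = 489.1 m³/day.

489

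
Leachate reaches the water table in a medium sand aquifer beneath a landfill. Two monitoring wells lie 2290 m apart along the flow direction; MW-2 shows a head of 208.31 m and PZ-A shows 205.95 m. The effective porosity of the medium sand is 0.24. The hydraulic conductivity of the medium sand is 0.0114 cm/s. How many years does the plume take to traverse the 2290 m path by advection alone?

148

Convert K: 0.0114 cm/s × 864 = 9.850 m/day.
Hydraulic gradient i = (208.31 − 205.95) / 2290 = 2.36 / 2290 = 0.001031.
Darcy flux q = K · i = 9.850 × 0.001031 = 0.01015 m/day.
Seepage velocity v = q / n_e = 0.01015 / 0.24 = 0.04229 m/day.
Travel time t = L / v = 2290 / 0.04229 = 54144 days = 148.2 years.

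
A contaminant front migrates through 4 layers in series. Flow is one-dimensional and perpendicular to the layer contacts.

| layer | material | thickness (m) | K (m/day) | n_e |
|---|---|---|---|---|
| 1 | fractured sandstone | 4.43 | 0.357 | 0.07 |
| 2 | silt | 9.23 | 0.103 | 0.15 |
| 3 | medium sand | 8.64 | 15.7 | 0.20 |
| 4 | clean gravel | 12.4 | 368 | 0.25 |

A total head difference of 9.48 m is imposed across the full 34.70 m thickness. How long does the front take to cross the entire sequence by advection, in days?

With flow normal to the layers, continuity requires the same specific discharge q through every layer.
Σ(b_i/K_i) = 4.43/0.357 + 9.23/0.103 + 8.64/15.7 + 12.4/368 = 102.6 d.
q = Δh / Σ(b_i/K_i) = 9.48 / 102.6 = 0.09239 m/day.
In each layer the seepage velocity is v_i = q/n_i, so the layer transit time is t_i = b_i·n_i / q:
  layer 1 (fractured sandstone): t_1 = 4.43 × 0.07 / 0.09239 = 3.356 d
  layer 2 (silt): t_2 = 9.23 × 0.15 / 0.09239 = 14.98 d
  layer 3 (medium sand): t_3 = 8.64 × 0.20 / 0.09239 = 18.70 d
  layer 4 (clean gravel): t_4 = 12.4 × 0.25 / 0.09239 = 33.55 d
Total t = Σ t_i = 70.60 days.

70.6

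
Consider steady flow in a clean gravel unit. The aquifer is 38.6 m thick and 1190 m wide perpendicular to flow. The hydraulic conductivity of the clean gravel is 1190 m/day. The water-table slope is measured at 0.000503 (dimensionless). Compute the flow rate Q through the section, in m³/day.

27500

Cross-sectional area A = 1190 × 38.6 = 45934 m².
Hydraulic gradient i = 0.000503.
Darcy's law: Q = K · A · i = 1190 × 45934 × 0.0005030 = 27495 m³/day.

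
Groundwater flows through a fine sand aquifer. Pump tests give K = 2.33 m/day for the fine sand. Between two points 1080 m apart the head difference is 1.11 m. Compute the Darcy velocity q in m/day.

0.00239

Hydraulic gradient i = Δh / L = 1.11 / 1080 = 0.001028.
Specific discharge q = K · i = 2.330 × 0.001028 = 0.002395 m/day.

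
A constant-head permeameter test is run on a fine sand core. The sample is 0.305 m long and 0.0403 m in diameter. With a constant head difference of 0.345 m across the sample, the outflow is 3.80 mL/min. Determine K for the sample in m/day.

3.79

Cross-sectional area A = π·(d/2)² = π × (0.0403/2)² = 0.001276 m².
Convert discharge: 3.80 mL/min = 6.333e-08 m³/s.
Darcy's law rearranged: K = Q·L / (A·Δh) = 6.333e-08 × 0.305 / (0.001276 × 0.345) = 4.389e-05 m/s = 3.793 m/day.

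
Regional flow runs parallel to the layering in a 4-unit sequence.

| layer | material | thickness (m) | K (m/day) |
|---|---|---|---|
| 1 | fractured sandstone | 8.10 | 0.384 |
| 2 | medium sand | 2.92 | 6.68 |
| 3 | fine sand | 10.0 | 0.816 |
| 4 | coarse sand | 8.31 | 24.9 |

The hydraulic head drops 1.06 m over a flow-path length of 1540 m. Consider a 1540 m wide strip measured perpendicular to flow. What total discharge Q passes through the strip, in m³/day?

252

Flow is parallel to layering, so each bed carries its own Darcy discharge and the transmissivities add.
Σ(K_i·b_i) = 0.384×8.10 + 6.68×2.92 + 0.816×10.0 + 24.9×8.31 = 237.7 m²/day.
Hydraulic gradient i = Δh / L = 1.06 / 1540 = 0.0006883.
Q = Σ(K_i·b_i) · W · i = 237.7 × 1540 × 0.0006883 = 252.0 m³/day.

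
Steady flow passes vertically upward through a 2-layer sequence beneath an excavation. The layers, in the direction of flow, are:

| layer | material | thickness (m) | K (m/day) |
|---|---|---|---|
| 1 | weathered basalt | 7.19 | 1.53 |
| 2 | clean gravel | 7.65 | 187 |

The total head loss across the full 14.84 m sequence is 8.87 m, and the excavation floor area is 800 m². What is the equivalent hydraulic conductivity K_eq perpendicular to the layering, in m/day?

Flow is perpendicular to layering, so the layers act in series and the equivalent K is the thickness-weighted harmonic mean.
Total thickness L = 7.19 + 7.65 = 14.84 m.
Σ(b_i/K_i) = 7.19/1.53 + 7.65/187 = 4.740 d.
K_eq = L / Σ(b_i/K_i) = 14.84 / 4.740 = 3.131 m/day.

3.13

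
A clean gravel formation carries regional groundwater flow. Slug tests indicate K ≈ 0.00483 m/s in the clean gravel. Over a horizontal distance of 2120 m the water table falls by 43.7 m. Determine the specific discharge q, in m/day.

Convert K: 0.00483 m/s × 86400 = 417.3 m/day.
Hydraulic gradient i = Δh / L = 43.7 / 2120 = 0.02061.
Specific discharge q = K · i = 417.3 × 0.02061 = 8.602 m/day.

8.60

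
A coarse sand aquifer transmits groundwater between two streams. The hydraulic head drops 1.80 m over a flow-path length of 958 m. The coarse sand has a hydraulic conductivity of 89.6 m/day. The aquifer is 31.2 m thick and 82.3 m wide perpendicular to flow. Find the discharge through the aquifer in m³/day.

432

Cross-sectional area A = 82.3 × 31.2 = 2568 m².
Hydraulic gradient i = Δh / L = 1.80 / 958 = 0.001879.
Darcy's law: Q = K · A · i = 89.60 × 2568 × 0.001879 = 432.3 m³/day.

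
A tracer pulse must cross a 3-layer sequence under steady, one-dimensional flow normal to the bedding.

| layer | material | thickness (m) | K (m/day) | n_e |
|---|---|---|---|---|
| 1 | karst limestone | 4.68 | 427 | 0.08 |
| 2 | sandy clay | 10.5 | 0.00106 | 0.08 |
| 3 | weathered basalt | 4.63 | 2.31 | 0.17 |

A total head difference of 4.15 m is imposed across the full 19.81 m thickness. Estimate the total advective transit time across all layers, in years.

With flow normal to the layers, continuity requires the same specific discharge q through every layer.
Σ(b_i/K_i) = 4.68/427 + 10.5/0.00106 + 4.63/2.31 = 9908 d.
q = Δh / Σ(b_i/K_i) = 4.15 / 9908 = 0.0004189 m/day.
In each layer the seepage velocity is v_i = q/n_i, so the layer transit time is t_i = b_i·n_i / q:
  layer 1 (karst limestone): t_1 = 4.68 × 0.08 / 0.0004189 = 893.8 d
  layer 2 (sandy clay): t_2 = 10.5 × 0.08 / 0.0004189 = 2005 d
  layer 3 (weathered basalt): t_3 = 4.63 × 0.17 / 0.0004189 = 1879 d
Total t = Σ t_i = 4778 days = 13.08 years.

13.1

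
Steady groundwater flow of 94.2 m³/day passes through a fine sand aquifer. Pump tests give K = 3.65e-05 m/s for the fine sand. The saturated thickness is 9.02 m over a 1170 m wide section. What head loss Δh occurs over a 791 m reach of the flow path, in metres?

2.24

Convert K: 3.65e-05 m/s × 86400 = 3.154 m/day.
Cross-sectional area A = 1170 × 9.02 = 10553 m².
From Q = K·A·i, i = Q / (K·A) = 94.2 / (3.154 × 10553) = 0.002830.
Head loss Δh = i · L = 0.002830 × 791 = 2.239 m.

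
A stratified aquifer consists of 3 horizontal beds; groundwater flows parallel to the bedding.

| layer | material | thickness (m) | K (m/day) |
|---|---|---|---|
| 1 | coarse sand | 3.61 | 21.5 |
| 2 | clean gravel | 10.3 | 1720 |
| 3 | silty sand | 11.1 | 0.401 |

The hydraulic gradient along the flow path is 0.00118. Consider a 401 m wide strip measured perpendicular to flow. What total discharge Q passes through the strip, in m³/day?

Flow is parallel to layering, so each bed carries its own Darcy discharge and the transmissivities add.
Σ(K_i·b_i) = 21.5×3.61 + 1720×10.3 + 0.401×11.1 = 17798 m²/day.
Hydraulic gradient i = 0.00118.
Q = Σ(K_i·b_i) · W · i = 17798 × 401 × 0.001180 = 8422 m³/day.

8420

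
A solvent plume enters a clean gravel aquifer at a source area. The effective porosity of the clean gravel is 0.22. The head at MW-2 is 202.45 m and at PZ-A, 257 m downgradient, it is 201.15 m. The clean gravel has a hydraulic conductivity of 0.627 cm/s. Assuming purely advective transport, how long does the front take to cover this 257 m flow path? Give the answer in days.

20.6

Convert K: 0.627 cm/s × 864 = 541.7 m/day.
Hydraulic gradient i = (202.45 − 201.15) / 257 = 1.3 / 257 = 0.005058.
Darcy flux q = K · i = 541.7 × 0.005058 = 2.740 m/day.
Seepage velocity v = q / n_e = 2.740 / 0.22 = 12.46 m/day.
Travel time t = L / v = 257 / 12.46 = 20.63 days.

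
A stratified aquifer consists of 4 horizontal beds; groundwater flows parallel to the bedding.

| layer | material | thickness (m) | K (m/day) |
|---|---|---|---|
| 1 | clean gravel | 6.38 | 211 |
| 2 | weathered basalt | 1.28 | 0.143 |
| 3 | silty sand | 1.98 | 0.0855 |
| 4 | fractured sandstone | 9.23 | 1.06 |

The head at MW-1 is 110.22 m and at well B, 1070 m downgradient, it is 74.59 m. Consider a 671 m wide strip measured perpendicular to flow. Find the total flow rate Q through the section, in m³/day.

Flow is parallel to layering, so each bed carries its own Darcy discharge and the transmissivities add.
Σ(K_i·b_i) = 211×6.38 + 0.143×1.28 + 0.0855×1.98 + 1.06×9.23 = 1356 m²/day.
Hydraulic gradient i = (110.22 − 74.59) / 1070 = 35.63 / 1070 = 0.03330.
Q = Σ(K_i·b_i) · W · i = 1356 × 671 × 0.03330 = 30305 m³/day.

30300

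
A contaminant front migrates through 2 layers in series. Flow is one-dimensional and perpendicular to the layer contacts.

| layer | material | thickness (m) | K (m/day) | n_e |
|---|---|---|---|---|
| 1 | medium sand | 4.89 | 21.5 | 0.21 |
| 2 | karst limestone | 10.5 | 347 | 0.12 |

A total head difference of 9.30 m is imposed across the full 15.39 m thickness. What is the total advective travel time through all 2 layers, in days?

0.0634

With flow normal to the layers, continuity requires the same specific discharge q through every layer.
Σ(b_i/K_i) = 4.89/21.5 + 10.5/347 = 0.2577 d.
q = Δh / Σ(b_i/K_i) = 9.30 / 0.2577 = 36.09 m/day.
In each layer the seepage velocity is v_i = q/n_i, so the layer transit time is t_i = b_i·n_i / q:
  layer 1 (medium sand): t_1 = 4.89 × 0.21 / 36.09 = 0.02846 d
  layer 2 (karst limestone): t_2 = 10.5 × 0.12 / 36.09 = 0.03491 d
Total t = Σ t_i = 0.06337 days.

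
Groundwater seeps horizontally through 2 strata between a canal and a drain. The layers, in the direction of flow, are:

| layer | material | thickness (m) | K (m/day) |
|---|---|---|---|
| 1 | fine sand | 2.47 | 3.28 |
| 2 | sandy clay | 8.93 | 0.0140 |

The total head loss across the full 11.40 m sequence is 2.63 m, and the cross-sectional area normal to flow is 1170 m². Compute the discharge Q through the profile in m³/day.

Flow is perpendicular to layering, so the layers act in series and the equivalent K is the thickness-weighted harmonic mean.
Total thickness L = 2.47 + 8.93 = 11.40 m.
Σ(b_i/K_i) = 2.47/3.28 + 8.93/0.0140 = 638.6 d.
K_eq = L / Σ(b_i/K_i) = 11.40 / 638.6 = 0.01785 m/day.
Q = K_eq · A · (Δh/L) = 0.01785 × 1170 × (2.63/11.40) = 4.818 m³/day.

4.82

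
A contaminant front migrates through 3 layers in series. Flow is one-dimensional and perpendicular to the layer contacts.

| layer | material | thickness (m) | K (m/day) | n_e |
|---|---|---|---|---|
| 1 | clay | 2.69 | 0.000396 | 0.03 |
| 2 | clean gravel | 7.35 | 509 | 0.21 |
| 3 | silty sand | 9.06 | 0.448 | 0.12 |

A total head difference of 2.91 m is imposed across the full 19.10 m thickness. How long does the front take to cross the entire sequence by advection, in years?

17.4

With flow normal to the layers, continuity requires the same specific discharge q through every layer.
Σ(b_i/K_i) = 2.69/0.000396 + 7.35/509 + 9.06/0.448 = 6813 d.
q = Δh / Σ(b_i/K_i) = 2.91 / 6813 = 0.0004271 m/day.
In each layer the seepage velocity is v_i = q/n_i, so the layer transit time is t_i = b_i·n_i / q:
  layer 1 (clay): t_1 = 2.69 × 0.03 / 0.0004271 = 188.9 d
  layer 2 (clean gravel): t_2 = 7.35 × 0.21 / 0.0004271 = 3614 d
  layer 3 (silty sand): t_3 = 9.06 × 0.12 / 0.0004271 = 2545 d
Total t = Σ t_i = 6348 days = 17.38 years.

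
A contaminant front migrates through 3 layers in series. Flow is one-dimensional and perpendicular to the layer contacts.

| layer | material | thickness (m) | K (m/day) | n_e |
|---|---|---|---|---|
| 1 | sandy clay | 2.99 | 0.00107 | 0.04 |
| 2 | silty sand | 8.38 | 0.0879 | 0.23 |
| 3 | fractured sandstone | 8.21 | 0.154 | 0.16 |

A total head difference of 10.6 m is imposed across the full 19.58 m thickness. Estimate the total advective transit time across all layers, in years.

With flow normal to the layers, continuity requires the same specific discharge q through every layer.
Σ(b_i/K_i) = 2.99/0.00107 + 8.38/0.0879 + 8.21/0.154 = 2943 d.
q = Δh / Σ(b_i/K_i) = 10.6 / 2943 = 0.003602 m/day.
In each layer the seepage velocity is v_i = q/n_i, so the layer transit time is t_i = b_i·n_i / q:
  layer 1 (sandy clay): t_1 = 2.99 × 0.04 / 0.003602 = 33.21 d
  layer 2 (silty sand): t_2 = 8.38 × 0.23 / 0.003602 = 535.1 d
  layer 3 (fractured sandstone): t_3 = 8.21 × 0.16 / 0.003602 = 364.7 d
Total t = Σ t_i = 933.1 days = 2.555 years.

2.55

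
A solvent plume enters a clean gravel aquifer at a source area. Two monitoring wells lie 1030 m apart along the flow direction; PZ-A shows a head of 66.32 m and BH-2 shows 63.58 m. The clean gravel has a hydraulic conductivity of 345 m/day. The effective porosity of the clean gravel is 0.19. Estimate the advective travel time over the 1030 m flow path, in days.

213

Hydraulic gradient i = (66.32 − 63.58) / 1030 = 2.74 / 1030 = 0.002660.
Darcy flux q = K · i = 345.0 × 0.002660 = 0.9178 m/day.
Seepage velocity v = q / n_e = 0.9178 / 0.19 = 4.830 m/day.
Travel time t = L / v = 1030 / 4.830 = 213.2 days.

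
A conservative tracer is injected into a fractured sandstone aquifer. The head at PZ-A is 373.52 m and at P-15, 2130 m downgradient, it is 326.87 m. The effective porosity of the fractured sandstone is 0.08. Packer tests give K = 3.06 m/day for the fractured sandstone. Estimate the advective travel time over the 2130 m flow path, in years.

6.96

Hydraulic gradient i = (373.52 − 326.87) / 2130 = 46.65 / 2130 = 0.02190.
Darcy flux q = K · i = 3.060 × 0.02190 = 0.06702 m/day.
Seepage velocity v = q / n_e = 0.06702 / 0.08 = 0.8377 m/day.
Travel time t = L / v = 2130 / 0.8377 = 2543 days = 6.961 years.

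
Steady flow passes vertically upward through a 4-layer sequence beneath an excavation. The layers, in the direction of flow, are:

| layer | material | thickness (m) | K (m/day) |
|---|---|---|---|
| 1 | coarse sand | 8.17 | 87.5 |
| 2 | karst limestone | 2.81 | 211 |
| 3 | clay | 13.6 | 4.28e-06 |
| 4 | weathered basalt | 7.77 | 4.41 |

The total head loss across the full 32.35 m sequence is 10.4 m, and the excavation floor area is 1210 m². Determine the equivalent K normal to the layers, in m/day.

Flow is perpendicular to layering, so the layers act in series and the equivalent K is the thickness-weighted harmonic mean.
Total thickness L = 8.17 + 2.81 + 13.6 + 7.77 = 32.35 m.
Σ(b_i/K_i) = 8.17/87.5 + 2.81/211 + 13.6/4.28e-06 + 7.77/4.41 = 3.178e+06 d.
K_eq = L / Σ(b_i/K_i) = 32.35 / 3.178e+06 = 1.018e-05 m/day.

1.02e-05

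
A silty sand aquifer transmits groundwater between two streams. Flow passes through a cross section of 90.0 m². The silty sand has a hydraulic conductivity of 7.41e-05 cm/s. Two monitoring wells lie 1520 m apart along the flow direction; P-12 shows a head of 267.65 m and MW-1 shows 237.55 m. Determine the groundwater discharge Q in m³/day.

0.114

Convert K: 7.41e-05 cm/s × 864 = 0.06402 m/day.
Hydraulic gradient i = (267.65 − 237.55) / 1520 = 30.1 / 1520 = 0.01980.
Darcy's law: Q = K · A · i = 0.06402 × 90.00 × 0.01980 = 0.1141 m³/day.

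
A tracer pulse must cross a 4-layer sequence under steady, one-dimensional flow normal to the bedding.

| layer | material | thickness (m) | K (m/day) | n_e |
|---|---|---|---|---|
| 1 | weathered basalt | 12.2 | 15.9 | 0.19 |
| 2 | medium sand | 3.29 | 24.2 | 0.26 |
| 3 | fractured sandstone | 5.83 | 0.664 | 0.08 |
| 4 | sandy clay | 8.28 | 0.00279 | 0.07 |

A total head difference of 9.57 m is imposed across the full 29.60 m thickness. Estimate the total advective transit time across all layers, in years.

3.59

With flow normal to the layers, continuity requires the same specific discharge q through every layer.
Σ(b_i/K_i) = 12.2/15.9 + 3.29/24.2 + 5.83/0.664 + 8.28/0.00279 = 2977 d.
q = Δh / Σ(b_i/K_i) = 9.57 / 2977 = 0.003214 m/day.
In each layer the seepage velocity is v_i = q/n_i, so the layer transit time is t_i = b_i·n_i / q:
  layer 1 (weathered basalt): t_1 = 12.2 × 0.19 / 0.003214 = 721.2 d
  layer 2 (medium sand): t_2 = 3.29 × 0.26 / 0.003214 = 266.1 d
  layer 3 (fractured sandstone): t_3 = 5.83 × 0.08 / 0.003214 = 145.1 d
  layer 4 (sandy clay): t_4 = 8.28 × 0.07 / 0.003214 = 180.3 d
Total t = Σ t_i = 1313 days = 3.594 years.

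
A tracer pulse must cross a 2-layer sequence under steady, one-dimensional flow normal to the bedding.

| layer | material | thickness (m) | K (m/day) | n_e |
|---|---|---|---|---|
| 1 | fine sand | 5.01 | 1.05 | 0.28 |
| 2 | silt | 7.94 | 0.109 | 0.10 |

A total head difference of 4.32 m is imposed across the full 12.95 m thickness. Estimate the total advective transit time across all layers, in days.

With flow normal to the layers, continuity requires the same specific discharge q through every layer.
Σ(b_i/K_i) = 5.01/1.05 + 7.94/0.109 = 77.62 d.
q = Δh / Σ(b_i/K_i) = 4.32 / 77.62 = 0.05566 m/day.
In each layer the seepage velocity is v_i = q/n_i, so the layer transit time is t_i = b_i·n_i / q:
  layer 1 (fine sand): t_1 = 5.01 × 0.28 / 0.05566 = 25.20 d
  layer 2 (silt): t_2 = 7.94 × 0.10 / 0.05566 = 14.27 d
Total t = Σ t_i = 39.47 days.

39.5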